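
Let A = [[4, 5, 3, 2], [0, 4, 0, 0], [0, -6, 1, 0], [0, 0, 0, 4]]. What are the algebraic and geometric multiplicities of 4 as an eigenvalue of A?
algebraic multiplicity 3, geometric multiplicity 2

The characteristic polynomial is (x - 4)^3(x - 1), so the factor x - 4 appears with exponent 3: the algebraic multiplicity is 3.

rank(A - 4I) = 2, so the eigenspace has dimension 4 - 2 = 2: the geometric multiplicity is 2.

Since 2 < 3, A is not diagonalizable.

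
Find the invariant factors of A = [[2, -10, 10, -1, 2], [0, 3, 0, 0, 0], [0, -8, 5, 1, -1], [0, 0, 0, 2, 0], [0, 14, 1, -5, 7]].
(x - 6)^2(x - 3)(x - 2)^2

The Jordan structure of A has elementary divisors (x - 2)^2, (x - 3), (x - 6)^2. Arranging the block sizes at each eigenvalue in decreasing order and taking row products gives the invariant factors.

Invariant factors (smallest first, each dividing the next): (x - 6)^2(x - 3)(x - 2)^2.

Check: the last factor (x - 6)^2(x - 3)(x - 2)^2 is the minimal polynomial, and the product (x - 6)^2(x - 3)(x - 2)^2 is the characteristic polynomial.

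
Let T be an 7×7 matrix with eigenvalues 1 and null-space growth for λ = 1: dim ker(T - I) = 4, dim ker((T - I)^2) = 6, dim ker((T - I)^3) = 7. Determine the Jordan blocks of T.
Jordan blocks: (1, 3), (1, 2), (1, 1), (1, 1)

λ = 1: successive nullity increments [4, 2, 1] count blocks of size ≥ k; block sizes are [3, 2, 1, 1].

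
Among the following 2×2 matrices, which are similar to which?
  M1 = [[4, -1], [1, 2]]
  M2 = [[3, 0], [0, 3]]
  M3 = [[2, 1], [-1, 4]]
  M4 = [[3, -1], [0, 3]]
Characteristic polynomials: χ_{M1} = (x - 3)^2, χ_{M2} = (x - 3)^2, χ_{M3} = (x - 3)^2, χ_{M4} = (x - 3)^2.

{M1, M3, M4}: invariant factors (x - 3)^2.

{M2}: invariant factors x - 3, x - 3.

Matrices are similar if and only if their invariant-factor lists agree; the partition into similarity classes is {M1, M3, M4}, {M2}.

2 classes: {M1, M3, M4}, {M2}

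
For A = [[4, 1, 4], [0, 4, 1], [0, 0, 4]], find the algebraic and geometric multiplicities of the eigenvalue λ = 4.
algebraic multiplicity 3, geometric multiplicity 1

The characteristic polynomial is (x - 4)^3, so the factor x - 4 appears with exponent 3: the algebraic multiplicity is 3.

rank(A - 4I) = 2, so the eigenspace has dimension 3 - 2 = 1: the geometric multiplicity is 1.

Since 1 < 3, A is not diagonalizable.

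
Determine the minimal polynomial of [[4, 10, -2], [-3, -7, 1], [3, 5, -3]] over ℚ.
m_A(x) = (x + 2)^2

The characteristic polynomial factors as (x + 2)^3. The minimal polynomial is ∏(x - λ)^{k_λ} where k_λ is the size of the largest Jordan block at λ.

For λ = -2: rank(A + 2I) = 1, and the largest Jordan block has size 2 (the smallest k with rank((A + 2I)^k) = rank((A + 2I)^(k+1))).

So m_A(x) = (x + 2)^2.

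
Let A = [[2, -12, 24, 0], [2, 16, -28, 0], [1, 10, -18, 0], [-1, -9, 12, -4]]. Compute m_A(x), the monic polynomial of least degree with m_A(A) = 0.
m_A(x) = (x - 2)^2(x + 4)^2

The characteristic polynomial factors as (x - 2)^2(x + 4)^2. The minimal polynomial is ∏(x - λ)^{k_λ} where k_λ is the size of the largest Jordan block at λ.

For λ = -4: rank(A + 4I) = 3, and the largest Jordan block has size 2 (the smallest k with rank((A + 4I)^k) = rank((A + 4I)^(k+1))).
For λ = 2: rank(A - 2I) = 3, and the largest Jordan block has size 2 (the smallest k with rank((A - 2I)^k) = rank((A - 2I)^(k+1))).

So m_A(x) = (x - 2)^2(x + 4)^2.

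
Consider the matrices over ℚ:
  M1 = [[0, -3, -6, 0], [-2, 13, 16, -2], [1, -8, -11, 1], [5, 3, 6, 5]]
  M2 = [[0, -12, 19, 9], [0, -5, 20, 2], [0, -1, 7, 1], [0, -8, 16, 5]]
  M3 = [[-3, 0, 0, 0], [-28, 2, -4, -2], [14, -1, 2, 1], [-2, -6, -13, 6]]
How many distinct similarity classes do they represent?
1 class: {M1, M2, M3}

Characteristic polynomials: χ_{M1} = x(x - 5)^2(x + 3), χ_{M2} = x(x - 5)^2(x + 3), χ_{M3} = x(x - 5)^2(x + 3).

{M1, M2, M3}: invariant factors x(x - 5)^2(x + 3).

Matrices are similar if and only if their invariant-factor lists agree; the partition into similarity classes is {M1, M2, M3}.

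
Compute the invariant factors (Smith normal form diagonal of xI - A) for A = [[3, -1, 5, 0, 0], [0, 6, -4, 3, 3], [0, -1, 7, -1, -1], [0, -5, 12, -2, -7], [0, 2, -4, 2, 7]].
The Jordan structure of A has elementary divisors (x - 3)^2, (x - 5)^2, (x - 5). Arranging the block sizes at each eigenvalue in decreasing order and taking row products gives the invariant factors.

Invariant factors (smallest first, each dividing the next): x - 5, (x - 5)^2(x - 3)^2.

Check: the last factor (x - 5)^2(x - 3)^2 is the minimal polynomial, and the product (x - 5)^3(x - 3)^2 is the characteristic polynomial.

x - 5, (x - 5)^2(x - 3)^2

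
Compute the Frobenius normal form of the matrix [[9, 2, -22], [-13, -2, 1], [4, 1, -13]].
The invariant factors of A (the non-unit diagonal entries of the Smith normal form of xI - A over ℚ[x]) are (x + 5)(x^2 + x - 1), each dividing the next. The characteristic polynomial is their product, (x + 5)(x^2 + x - 1).

The rational canonical form is the block-diagonal matrix of companion matrices C(f_i):
R = [[0, 0, 5], [1, 0, -4], [0, 1, -6]].

Note the characteristic polynomial does not split into linear factors over ℚ, so A has no Jordan form over ℚ; the rational canonical form exists over any field.

R = [[0, 0, 5], [1, 0, -4], [0, 1, -6]]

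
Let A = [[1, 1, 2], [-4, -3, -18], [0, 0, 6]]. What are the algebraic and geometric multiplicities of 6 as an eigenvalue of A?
The characteristic polynomial is (x - 6)(x + 1)^2, so the factor x - 6 appears with exponent 1: the algebraic multiplicity is 1.

rank(A - 6I) = 2, so the eigenspace has dimension 3 - 2 = 1: the geometric multiplicity is 1.

algebraic multiplicity 1, geometric multiplicity 1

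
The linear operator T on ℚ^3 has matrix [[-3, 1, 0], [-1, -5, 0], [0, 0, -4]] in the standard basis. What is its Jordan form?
The characteristic polynomial is det(xI - A) = (x + 4)^3, so the eigenvalues are -4 (algebraic multiplicity 3).

For λ = -4: rank(A + 4I) = 1, rank((A + 4I)^2) = 0. The eigenspace has dimension 3 - 1 = 2, so there are 2 Jordan blocks; the rank sequence gives block sizes [2, 1].

Assembling the blocks gives the Jordan form J above.

J = [[-4, 1, 0], [0, -4, 0], [0, 0, -4]]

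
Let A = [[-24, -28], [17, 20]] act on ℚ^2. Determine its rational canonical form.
R = [[0, 4], [1, -4]]

The invariant factors of A (the non-unit diagonal entries of the Smith normal form of xI - A over ℚ[x]) are x^2 + 4x - 4, each dividing the next. The characteristic polynomial is their product, x^2 + 4x - 4.

The rational canonical form is the block-diagonal matrix of companion matrices C(f_i):
R = [[0, 4], [1, -4]].

Note the characteristic polynomial does not split into linear factors over ℚ, so A has no Jordan form over ℚ; the rational canonical form exists over any field.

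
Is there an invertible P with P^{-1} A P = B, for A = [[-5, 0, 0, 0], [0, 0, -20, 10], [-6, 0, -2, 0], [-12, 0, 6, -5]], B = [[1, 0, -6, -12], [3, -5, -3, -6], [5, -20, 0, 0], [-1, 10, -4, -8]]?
Two matrices over a field are similar if and only if they have the same invariant factors.

Both A and B have characteristic polynomial x(x + 2)(x + 5)^2 and minimal polynomial x(x + 2)(x + 5). Computing further, both have invariant factors x + 5, x(x + 2)(x + 5). Hence A and B are similar.

Yes.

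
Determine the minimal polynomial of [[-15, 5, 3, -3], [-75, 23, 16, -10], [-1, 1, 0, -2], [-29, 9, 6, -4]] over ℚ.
The characteristic polynomial factors as x^3(x - 4). The minimal polynomial is ∏(x - λ)^{k_λ} where k_λ is the size of the largest Jordan block at λ.

For λ = 0: rank(A) = 3, and the largest Jordan block has size 3 (the smallest k with rank(A^k) = rank(A^(k+1))).
For λ = 4: rank(A - 4I) = 3, and the largest Jordan block has size 1 (the smallest k with rank((A - 4I)^k) = rank((A - 4I)^(k+1))).

So m_A(x) = x^3(x - 4).

m_A(x) = x^3(x - 4)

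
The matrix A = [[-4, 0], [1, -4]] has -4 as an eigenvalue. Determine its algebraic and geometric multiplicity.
The characteristic polynomial is (x + 4)^2, so the factor x + 4 appears with exponent 2: the algebraic multiplicity is 2.

rank(A + 4I) = 1, so the eigenspace has dimension 2 - 1 = 1: the geometric multiplicity is 1.

Since 1 < 2, A is not diagonalizable.

algebraic multiplicity 2, geometric multiplicity 1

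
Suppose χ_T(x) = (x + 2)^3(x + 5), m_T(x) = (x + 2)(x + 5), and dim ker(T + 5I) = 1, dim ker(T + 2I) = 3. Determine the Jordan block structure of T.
Jordan blocks: (-5, 1), (-2, 1), (-2, 1), (-2, 1)

λ = -5: algebraic multiplicity 1 (exponent in χ_T), largest block size 1 (exponent in m_T), 1 block (geometric multiplicity). This forces block sizes [1].
λ = -2: algebraic multiplicity 3 (exponent in χ_T), largest block size 1 (exponent in m_T), 3 blocks (geometric multiplicity). These force block sizes [1, 1, 1].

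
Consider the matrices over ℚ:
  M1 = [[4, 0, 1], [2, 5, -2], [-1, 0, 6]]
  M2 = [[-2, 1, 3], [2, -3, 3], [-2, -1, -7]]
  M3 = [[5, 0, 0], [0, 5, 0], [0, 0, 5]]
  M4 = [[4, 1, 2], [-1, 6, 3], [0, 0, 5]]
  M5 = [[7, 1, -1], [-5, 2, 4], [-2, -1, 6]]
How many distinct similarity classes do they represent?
Characteristic polynomials: χ_{M1} = (x - 5)^3, χ_{M2} = (x + 4)^3, χ_{M3} = (x - 5)^3, χ_{M4} = (x - 5)^3, χ_{M5} = (x - 5)^3.

{M1}: invariant factors x - 5, (x - 5)^2.

{M2}: invariant factors x + 4, (x + 4)^2.

{M3}: invariant factors x - 5, x - 5, x - 5.

{M4, M5}: invariant factors (x - 5)^3.

Matrices are similar if and only if their invariant-factor lists agree; the partition into similarity classes is {M1}, {M2}, {M3}, {M4, M5}.

4 classes: {M1}, {M2}, {M3}, {M4, M5}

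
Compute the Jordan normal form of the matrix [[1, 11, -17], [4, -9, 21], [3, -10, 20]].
J = [[4, 1, 0], [0, 4, 1], [0, 0, 4]]

The characteristic polynomial is det(xI - A) = (x - 4)^3, so the eigenvalues are 4 (algebraic multiplicity 3).

For λ = 4: rank(A - 4I) = 2, rank((A - 4I)^2) = 1, rank((A - 4I)^3) = 0. The eigenspace has dimension 3 - 2 = 1, so there is 1 Jordan block; the rank sequence gives block sizes [3].

Assembling the blocks gives the Jordan form J above.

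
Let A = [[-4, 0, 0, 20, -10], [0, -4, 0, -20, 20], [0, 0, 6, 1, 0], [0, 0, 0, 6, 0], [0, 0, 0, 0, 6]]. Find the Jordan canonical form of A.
J = [[-4, 0, 0, 0, 0], [0, -4, 0, 0, 0], [0, 0, 6, 1, 0], [0, 0, 0, 6, 0], [0, 0, 0, 0, 6]]

The characteristic polynomial is det(xI - A) = (x - 6)^3(x + 4)^2, so the eigenvalues are -4 (algebraic multiplicity 2), 6 (algebraic multiplicity 3).

For λ = -4: rank(A + 4I) = 3. The eigenspace has dimension 5 - 3 = 2, so there are 2 Jordan blocks; the rank sequence gives block sizes [1, 1].

For λ = 6: rank(A - 6I) = 3, rank((A - 6I)^2) = 2. The eigenspace has dimension 5 - 3 = 2, so there are 2 Jordan blocks; the rank sequence gives block sizes [2, 1].

Assembling the blocks gives the Jordan form J above.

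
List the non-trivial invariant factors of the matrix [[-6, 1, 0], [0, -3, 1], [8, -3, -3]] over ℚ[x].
The Jordan structure of A has elementary divisors (x + 4)^3. Arranging the block sizes at each eigenvalue in decreasing order and taking row products gives the invariant factors.

Invariant factors (smallest first, each dividing the next): (x + 4)^3.

Check: the last factor (x + 4)^3 is the minimal polynomial, and the product (x + 4)^3 is the characteristic polynomial.

(x + 4)^3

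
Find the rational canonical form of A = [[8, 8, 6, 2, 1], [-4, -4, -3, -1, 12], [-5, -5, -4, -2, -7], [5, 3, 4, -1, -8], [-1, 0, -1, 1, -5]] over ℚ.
The invariant factors of A (the non-unit diagonal entries of the Smith normal form of xI - A over ℚ[x]) are (x + 1)(x + 5)(x^3 + 2x - 5), each dividing the next. The characteristic polynomial is their product, (x + 1)(x + 5)(x^3 + 2x - 5).

The rational canonical form is the block-diagonal matrix of companion matrices C(f_i):
R = [[0, 0, 0, 0, 25], [1, 0, 0, 0, 20], [0, 1, 0, 0, -7], [0, 0, 1, 0, -7], [0, 0, 0, 1, -6]].

Note the characteristic polynomial does not split into linear factors over ℚ, so A has no Jordan form over ℚ; the rational canonical form exists over any field.

R = [[0, 0, 0, 0, 25], [1, 0, 0, 0, 20], [0, 1, 0, 0, -7], [0, 0, 1, 0, -7], [0, 0, 0, 1, -6]]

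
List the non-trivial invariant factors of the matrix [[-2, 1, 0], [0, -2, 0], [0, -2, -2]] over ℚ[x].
The Jordan structure of A has elementary divisors (x + 2)^2, (x + 2). Arranging the block sizes at each eigenvalue in decreasing order and taking row products gives the invariant factors.

Invariant factors (smallest first, each dividing the next): x + 2, (x + 2)^2.

Check: the last factor (x + 2)^2 is the minimal polynomial, and the product (x + 2)^3 is the characteristic polynomial.

x + 2, (x + 2)^2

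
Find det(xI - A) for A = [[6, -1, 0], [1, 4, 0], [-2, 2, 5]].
xI - A = [[x - 6, 1, 0], [-1, x - 4, 0], [2, -2, x - 5]].

Expanding det(xI - A) along the first row:
det(xI - A) = + (x - 6)·det([[x - 4, 0], [-2, x - 5]]) - (1)·det([[-1, 0], [2, x - 5]]) + (0)·det([[-1, x - 4], [2, -2]]).

Evaluating gives χ_A(x) = x^3 - 15x^2 + 75x - 125 = (x - 5)^3.

χ_A(x) = (x - 5)^3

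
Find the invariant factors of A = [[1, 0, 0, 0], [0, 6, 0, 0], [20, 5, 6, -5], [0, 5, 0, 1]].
The Jordan structure of A has elementary divisors (x - 1), (x - 1), (x - 6), (x - 6). Arranging the block sizes at each eigenvalue in decreasing order and taking row products gives the invariant factors.

Invariant factors (smallest first, each dividing the next): (x - 6)(x - 1), (x - 6)(x - 1).

Check: the last factor (x - 6)(x - 1) is the minimal polynomial, and the product (x - 6)^2(x - 1)^2 is the characteristic polynomial.

(x - 6)(x - 1), (x - 6)(x - 1)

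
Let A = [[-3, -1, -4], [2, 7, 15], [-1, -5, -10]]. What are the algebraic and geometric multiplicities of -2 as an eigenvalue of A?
The characteristic polynomial is (x + 2)^3, so the factor x + 2 appears with exponent 3: the algebraic multiplicity is 3.

rank(A + 2I) = 2, so the eigenspace has dimension 3 - 2 = 1: the geometric multiplicity is 1.

Since 1 < 3, A is not diagonalizable.

algebraic multiplicity 3, geometric multiplicity 1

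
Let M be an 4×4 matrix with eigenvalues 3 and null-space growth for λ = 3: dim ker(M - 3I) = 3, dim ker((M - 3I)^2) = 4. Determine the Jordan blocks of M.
Jordan blocks: (3, 2), (3, 1), (3, 1)

λ = 3: successive nullity increments [3, 1] count blocks of size ≥ k; block sizes are [2, 1, 1].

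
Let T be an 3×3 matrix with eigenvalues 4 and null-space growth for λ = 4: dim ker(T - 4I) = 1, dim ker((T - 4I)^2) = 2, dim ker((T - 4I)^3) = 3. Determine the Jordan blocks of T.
Jordan blocks: (4, 3)

λ = 4: successive nullity increments [1, 1, 1] count blocks of size ≥ k; block sizes are [3].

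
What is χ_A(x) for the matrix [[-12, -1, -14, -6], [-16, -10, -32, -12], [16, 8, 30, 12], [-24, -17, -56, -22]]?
χ_A(x) = (x + 2)(x + 4)^3

xI - A = [[x + 12, 1, 14, 6], [16, x + 10, 32, 12], [-16, -8, x - 30, -12], [24, 17, 56, x + 22]].

Expanding det(xI - A) along the first row:
det(xI - A) = + (x + 12)·det([[x + 10, 32, 12], [-8, x - 30, -12], [17, 56, x + 22]]) - (1)·det([[16, 32, 12], [-16, x - 30, -12], [24, 56, x + 22]]) + (14)·det([[16, x + 10, 12], [-16, -8, -12], [24, 17, x + 22]]) - (6)·det([[16, x + 10, 32], [-16, -8, x - 30], [24, 17, 56]]).

Evaluating gives χ_A(x) = x^4 + 14x^3 + 72x^2 + 160x + 128 = (x + 2)(x + 4)^3.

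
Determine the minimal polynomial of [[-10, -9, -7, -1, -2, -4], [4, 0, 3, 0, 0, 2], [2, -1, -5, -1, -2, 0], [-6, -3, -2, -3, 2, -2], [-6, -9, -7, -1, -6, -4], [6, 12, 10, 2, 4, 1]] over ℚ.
m_A(x) = (x + 3)(x + 4)^3

The characteristic polynomial factors as (x + 3)(x + 4)^5. The minimal polynomial is ∏(x - λ)^{k_λ} where k_λ is the size of the largest Jordan block at λ.

For λ = -4: rank(A + 4I) = 3, and the largest Jordan block has size 3 (the smallest k with rank((A + 4I)^k) = rank((A + 4I)^(k+1))).
For λ = -3: rank(A + 3I) = 5, and the largest Jordan block has size 1 (the smallest k with rank((A + 3I)^k) = rank((A + 3I)^(k+1))).

So m_A(x) = (x + 3)(x + 4)^3.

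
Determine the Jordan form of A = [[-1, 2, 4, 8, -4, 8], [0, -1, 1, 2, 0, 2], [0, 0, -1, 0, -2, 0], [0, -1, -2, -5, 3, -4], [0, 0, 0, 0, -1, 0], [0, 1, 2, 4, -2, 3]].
J = [[-1, 1, 0, 0, 0, 0], [0, -1, 1, 0, 0, 0], [0, 0, -1, 0, 0, 0], [0, 0, 0, -1, 1, 0], [0, 0, 0, 0, -1, 0], [0, 0, 0, 0, 0, -1]]

The characteristic polynomial is det(xI - A) = (x + 1)^6, so the eigenvalues are -1 (algebraic multiplicity 6).

For λ = -1: rank(A + I) = 3, rank((A + I)^2) = 1, rank((A + I)^3) = 0. The eigenspace has dimension 6 - 3 = 3, so there are 3 Jordan blocks; the rank sequence gives block sizes [3, 2, 1].

Assembling the blocks gives the Jordan form J above.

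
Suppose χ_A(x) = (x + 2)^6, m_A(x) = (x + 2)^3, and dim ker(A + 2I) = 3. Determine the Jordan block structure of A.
λ = -2: algebraic multiplicity 6 (exponent in χ_A), largest block size 3 (exponent in m_A), 3 blocks (geometric multiplicity). These force block sizes [3, 2, 1].

Jordan blocks: (-2, 3), (-2, 2), (-2, 1)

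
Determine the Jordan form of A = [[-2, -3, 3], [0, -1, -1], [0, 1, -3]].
J = [[-2, 1, 0], [0, -2, 0], [0, 0, -2]]

The characteristic polynomial is det(xI - A) = (x + 2)^3, so the eigenvalues are -2 (algebraic multiplicity 3).

For λ = -2: rank(A + 2I) = 1, rank((A + 2I)^2) = 0. The eigenspace has dimension 3 - 1 = 2, so there are 2 Jordan blocks; the rank sequence gives block sizes [2, 1].

Assembling the blocks gives the Jordan form J above.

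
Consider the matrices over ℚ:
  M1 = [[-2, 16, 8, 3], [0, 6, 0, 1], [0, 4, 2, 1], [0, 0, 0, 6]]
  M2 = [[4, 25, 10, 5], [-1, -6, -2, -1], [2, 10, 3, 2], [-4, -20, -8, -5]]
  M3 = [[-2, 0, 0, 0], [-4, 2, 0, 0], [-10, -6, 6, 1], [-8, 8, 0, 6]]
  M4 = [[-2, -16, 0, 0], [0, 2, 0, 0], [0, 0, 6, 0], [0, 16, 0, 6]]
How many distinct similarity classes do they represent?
3 classes: {M1, M3}, {M2}, {M4}

Characteristic polynomials: χ_{M1} = (x - 6)^2(x - 2)(x + 2), χ_{M2} = (x + 1)^4, χ_{M3} = (x - 6)^2(x - 2)(x + 2), χ_{M4} = (x - 6)^2(x - 2)(x + 2).

{M1, M3}: invariant factors (x - 6)^2(x - 2)(x + 2).

{M2}: invariant factors x + 1, x + 1, (x + 1)^2.

{M4}: invariant factors x - 6, (x - 6)(x - 2)(x + 2).

Matrices are similar if and only if their invariant-factor lists agree; the partition into similarity classes is {M1, M3}, {M2}, {M4}.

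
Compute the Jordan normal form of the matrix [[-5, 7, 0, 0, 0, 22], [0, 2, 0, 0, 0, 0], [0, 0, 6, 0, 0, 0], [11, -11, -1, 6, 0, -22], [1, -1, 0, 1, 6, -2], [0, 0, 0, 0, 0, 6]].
J = [[-5, 0, 0, 0, 0, 0], [0, 2, 0, 0, 0, 0], [0, 0, 6, 1, 0, 0], [0, 0, 0, 6, 1, 0], [0, 0, 0, 0, 6, 0], [0, 0, 0, 0, 0, 6]]

The characteristic polynomial is det(xI - A) = (x - 6)^4(x - 2)(x + 5), so the eigenvalues are -5 (algebraic multiplicity 1), 2 (algebraic multiplicity 1), 6 (algebraic multiplicity 4).

For λ = -5: algebraic multiplicity 1 gives one 1×1 block.

For λ = 2: algebraic multiplicity 1 gives one 1×1 block.

For λ = 6: rank(A - 6I) = 4, rank((A - 6I)^2) = 3, rank((A - 6I)^3) = 2. The eigenspace has dimension 6 - 4 = 2, so there are 2 Jordan blocks; the rank sequence gives block sizes [3, 1].

Assembling the blocks gives the Jordan form J above.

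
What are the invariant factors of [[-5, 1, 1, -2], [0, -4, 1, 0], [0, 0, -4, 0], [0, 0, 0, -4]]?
The Jordan structure of A has elementary divisors (x + 5), (x + 4)^2, (x + 4). Arranging the block sizes at each eigenvalue in decreasing order and taking row products gives the invariant factors.

Invariant factors (smallest first, each dividing the next): x + 4, (x + 4)^2(x + 5).

Check: the last factor (x + 4)^2(x + 5) is the minimal polynomial, and the product (x + 4)^3(x + 5) is the characteristic polynomial.

x + 4, (x + 4)^2(x + 5)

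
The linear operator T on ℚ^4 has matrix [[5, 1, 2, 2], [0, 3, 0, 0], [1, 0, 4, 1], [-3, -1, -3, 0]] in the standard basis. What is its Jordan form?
J = [[3, 1, 0, 0], [0, 3, 0, 0], [0, 0, 3, 1], [0, 0, 0, 3]]

The characteristic polynomial is det(xI - A) = (x - 3)^4, so the eigenvalues are 3 (algebraic multiplicity 4).

For λ = 3: rank(A - 3I) = 2, rank((A - 3I)^2) = 0. The eigenspace has dimension 4 - 2 = 2, so there are 2 Jordan blocks; the rank sequence gives block sizes [2, 2].

Assembling the blocks gives the Jordan form J above.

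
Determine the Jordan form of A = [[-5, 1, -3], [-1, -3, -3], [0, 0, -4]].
The characteristic polynomial is det(xI - A) = (x + 4)^3, so the eigenvalues are -4 (algebraic multiplicity 3).

For λ = -4: rank(A + 4I) = 1, rank((A + 4I)^2) = 0. The eigenspace has dimension 3 - 1 = 2, so there are 2 Jordan blocks; the rank sequence gives block sizes [2, 1].

Assembling the blocks gives the Jordan form J above.

J = [[-4, 1, 0], [0, -4, 0], [0, 0, -4]]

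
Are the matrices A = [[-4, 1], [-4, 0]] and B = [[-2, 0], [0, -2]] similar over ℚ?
Both have characteristic polynomial (x + 2)^2, but the minimal polynomial of A is (x + 2)^2 while the minimal polynomial of B is x + 2. The minimal polynomial is a similarity invariant, so A and B are not similar.

No.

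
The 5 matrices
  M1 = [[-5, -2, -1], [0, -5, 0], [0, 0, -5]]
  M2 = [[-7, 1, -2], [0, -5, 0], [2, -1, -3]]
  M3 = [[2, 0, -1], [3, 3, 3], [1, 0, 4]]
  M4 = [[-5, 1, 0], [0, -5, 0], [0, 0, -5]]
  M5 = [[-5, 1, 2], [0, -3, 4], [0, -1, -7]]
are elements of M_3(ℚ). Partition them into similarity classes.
Characteristic polynomials: χ_{M1} = (x + 5)^3, χ_{M2} = (x + 5)^3, χ_{M3} = (x - 3)^3, χ_{M4} = (x + 5)^3, χ_{M5} = (x + 5)^3.

{M1, M2, M4, M5}: invariant factors x + 5, (x + 5)^2.

{M3}: invariant factors x - 3, (x - 3)^2.

Matrices are similar if and only if their invariant-factor lists agree; the partition into similarity classes is {M1, M2, M4, M5}, {M3}.

2 classes: {M1, M2, M4, M5}, {M3}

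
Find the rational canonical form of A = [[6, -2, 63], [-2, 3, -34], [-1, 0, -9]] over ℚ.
R = [[0, 0, -5], [1, 0, 4], [0, 1, 0]]

The invariant factors of A (the non-unit diagonal entries of the Smith normal form of xI - A over ℚ[x]) are x^3 - 4x + 5, each dividing the next. The characteristic polynomial is their product, x^3 - 4x + 5.

The rational canonical form is the block-diagonal matrix of companion matrices C(f_i):
R = [[0, 0, -5], [1, 0, 4], [0, 1, 0]].

Note the characteristic polynomial does not split into linear factors over ℚ, so A has no Jordan form over ℚ; the rational canonical form exists over any field.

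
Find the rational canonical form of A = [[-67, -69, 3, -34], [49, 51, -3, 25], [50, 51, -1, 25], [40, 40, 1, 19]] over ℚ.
R = [[0, 0, 0, -9], [1, 0, 0, -6], [0, 1, 0, 5], [0, 0, 1, 2]]

The invariant factors of A (the non-unit diagonal entries of the Smith normal form of xI - A over ℚ[x]) are (x^2 - x - 3)^2, each dividing the next. The characteristic polynomial is their product, (x^2 - x - 3)^2.

The rational canonical form is the block-diagonal matrix of companion matrices C(f_i):
R = [[0, 0, 0, -9], [1, 0, 0, -6], [0, 1, 0, 5], [0, 0, 1, 2]].

Note the characteristic polynomial does not split into linear factors over ℚ, so A has no Jordan form over ℚ; the rational canonical form exists over any field.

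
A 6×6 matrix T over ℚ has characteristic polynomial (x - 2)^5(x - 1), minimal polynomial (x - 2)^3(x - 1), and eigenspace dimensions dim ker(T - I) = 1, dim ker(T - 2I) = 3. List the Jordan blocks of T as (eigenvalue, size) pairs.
λ = 1: algebraic multiplicity 1 (exponent in χ_T), largest block size 1 (exponent in m_T), 1 block (geometric multiplicity). This forces block sizes [1].
λ = 2: algebraic multiplicity 5 (exponent in χ_T), largest block size 3 (exponent in m_T), 3 blocks (geometric multiplicity). These force block sizes [3, 1, 1].

Jordan blocks: (1, 1), (2, 3), (2, 1), (2, 1)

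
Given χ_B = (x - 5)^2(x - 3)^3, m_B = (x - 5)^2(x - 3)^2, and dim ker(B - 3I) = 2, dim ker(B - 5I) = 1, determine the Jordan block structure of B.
Jordan blocks: (3, 2), (3, 1), (5, 2)

λ = 3: algebraic multiplicity 3 (exponent in χ_B), largest block size 2 (exponent in m_B), 2 blocks (geometric multiplicity). These force block sizes [2, 1].
λ = 5: algebraic multiplicity 2 (exponent in χ_B), largest block size 2 (exponent in m_B), 1 block (geometric multiplicity). This forces block sizes [2].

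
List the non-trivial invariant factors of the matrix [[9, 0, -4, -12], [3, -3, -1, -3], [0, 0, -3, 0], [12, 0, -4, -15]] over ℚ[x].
The Jordan structure of A has elementary divisors (x + 3)^2, (x + 3), (x + 3). Arranging the block sizes at each eigenvalue in decreasing order and taking row products gives the invariant factors.

Invariant factors (smallest first, each dividing the next): x + 3, x + 3, (x + 3)^2.

Check: the last factor (x + 3)^2 is the minimal polynomial, and the product (x + 3)^4 is the characteristic polynomial.

x + 3, x + 3, (x + 3)^2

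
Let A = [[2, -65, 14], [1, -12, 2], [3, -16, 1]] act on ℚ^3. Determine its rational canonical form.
R = [[0, 0, -5], [1, 0, -21], [0, 1, -9]]

The invariant factors of A (the non-unit diagonal entries of the Smith normal form of xI - A over ℚ[x]) are (x + 5)(x^2 + 4x + 1), each dividing the next. The characteristic polynomial is their product, (x + 5)(x^2 + 4x + 1).

The rational canonical form is the block-diagonal matrix of companion matrices C(f_i):
R = [[0, 0, -5], [1, 0, -21], [0, 1, -9]].

Note the characteristic polynomial does not split into linear factors over ℚ, so A has no Jordan form over ℚ; the rational canonical form exists over any field.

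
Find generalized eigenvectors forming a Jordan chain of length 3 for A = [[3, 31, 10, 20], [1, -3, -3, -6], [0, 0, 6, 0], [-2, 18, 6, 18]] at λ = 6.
We seek v_1 ∈ ker((A - 6I)^3) \ ker((A - 6I)^2), then set v_{i+1} = (A - 6I) v_i.

One such chain is v_1 = [[0, 1, -3, 0]]^T, v_2 = [[1, 0, 0, 0]]^T, v_3 = [[-3, 1, 0, -2]]^T. Check: (A - 6I) v_3 = [[0, 0, 0, 0]]^T = 0.

v_1 = [[0, 1, -3, 0]]^T, v_2 = [[1, 0, 0, 0]]^T, v_3 = [[-3, 1, 0, -2]]^T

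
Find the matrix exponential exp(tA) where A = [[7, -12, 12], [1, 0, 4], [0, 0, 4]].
A has Jordan form J = [[3, 0, 0], [0, 4, 0], [0, 0, 4]] with A = PJP^{-1}, so e^{tA} = P e^{tJ} P^{-1}.

For a Jordan block J_k(λ), e^{tJ_k(λ)} = e^{λt} · (I + tN + t^2 N^2/2! + ... + t^{k-1} N^{k-1}/(k-1)!) where N is the nilpotent superdiagonal part.

Assembling the blocks and conjugating back gives the entries of e^{tA} as shown above.

e^{tA} = [[(4*e^{t} - 3)*e^{3*t}, 12*(1 - e^{t})*e^{3*t}, 12*(e^{t} - 1)*e^{3*t}], [(e^{t} - 1)*e^{3*t}, (4 - 3*e^{t})*e^{3*t}, 4*(e^{t} - 1)*e^{3*t}], [0, 0, e^{4*t}]]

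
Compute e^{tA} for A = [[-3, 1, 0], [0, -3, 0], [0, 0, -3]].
e^{tA} = [[e^{-3*t}, t*e^{-3*t}, 0], [0, e^{-3*t}, 0], [0, 0, e^{-3*t}]]

A has Jordan form J = [[-3, 1, 0], [0, -3, 0], [0, 0, -3]] with A = PJP^{-1}, so e^{tA} = P e^{tJ} P^{-1}.

For a Jordan block J_k(λ), e^{tJ_k(λ)} = e^{λt} · (I + tN + t^2 N^2/2! + ... + t^{k-1} N^{k-1}/(k-1)!) where N is the nilpotent superdiagonal part.

Assembling the blocks and conjugating back gives the entries of e^{tA} as shown above.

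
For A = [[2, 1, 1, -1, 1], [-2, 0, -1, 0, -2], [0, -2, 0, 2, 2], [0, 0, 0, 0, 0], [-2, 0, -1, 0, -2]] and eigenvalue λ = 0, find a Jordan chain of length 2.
We seek v_1 ∈ ker(A^2) \ ker(A), then set v_{i+1} = A v_i.

One such chain is v_1 = [[0, 1, 0, 0, 0]]^T, v_2 = [[1, 0, -2, 0, 0]]^T. Check: A v_2 = [[0, 0, 0, 0, 0]]^T = 0.

v_1 = [[0, 1, 0, 0, 0]]^T, v_2 = [[1, 0, -2, 0, 0]]^T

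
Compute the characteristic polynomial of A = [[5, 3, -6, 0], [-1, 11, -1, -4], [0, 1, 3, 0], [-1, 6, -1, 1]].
xI - A = [[x - 5, -3, 6, 0], [1, x - 11, 1, 4], [0, -1, x - 3, 0], [1, -6, 1, x - 1]].

Expanding det(xI - A) along the first row:
det(xI - A) = + (x - 5)·det([[x - 11, 1, 4], [-1, x - 3, 0], [-6, 1, x - 1]]) - (-3)·det([[1, 1, 4], [0, x - 3, 0], [1, 1, x - 1]]) + (6)·det([[1, x - 11, 4], [0, -1, 0], [1, -6, x - 1]]) - (0)·det([[1, x - 11, 1], [0, -1, x - 3], [1, -6, 1]]).

Evaluating gives χ_A(x) = x^4 - 20x^3 + 150x^2 - 500x + 625 = (x - 5)^4.

χ_A(x) = (x - 5)^4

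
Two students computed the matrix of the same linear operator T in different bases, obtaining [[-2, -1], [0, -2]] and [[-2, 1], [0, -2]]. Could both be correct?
Two matrices over a field are similar if and only if they have the same invariant factors.

Both A and B have characteristic polynomial (x + 2)^2 and minimal polynomial (x + 2)^2. Computing further, both have invariant factors (x + 2)^2. Hence A and B are similar.

Yes.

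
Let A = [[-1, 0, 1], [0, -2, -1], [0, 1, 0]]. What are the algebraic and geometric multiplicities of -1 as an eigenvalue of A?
The characteristic polynomial is (x + 1)^3, so the factor x + 1 appears with exponent 3: the algebraic multiplicity is 3.

rank(A + I) = 2, so the eigenspace has dimension 3 - 2 = 1: the geometric multiplicity is 1.

Since 1 < 3, A is not diagonalizable.

algebraic multiplicity 3, geometric multiplicity 1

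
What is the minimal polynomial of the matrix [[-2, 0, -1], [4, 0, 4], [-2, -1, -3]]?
m_A(x) = (x + 1)(x + 2)^2

The characteristic polynomial factors as (x + 1)(x + 2)^2. The minimal polynomial is ∏(x - λ)^{k_λ} where k_λ is the size of the largest Jordan block at λ.

For λ = -2: rank(A + 2I) = 2, and the largest Jordan block has size 2 (the smallest k with rank((A + 2I)^k) = rank((A + 2I)^(k+1))).
For λ = -1: rank(A + I) = 2, and the largest Jordan block has size 1 (the smallest k with rank((A + I)^k) = rank((A + I)^(k+1))).

So m_A(x) = (x + 1)(x + 2)^2.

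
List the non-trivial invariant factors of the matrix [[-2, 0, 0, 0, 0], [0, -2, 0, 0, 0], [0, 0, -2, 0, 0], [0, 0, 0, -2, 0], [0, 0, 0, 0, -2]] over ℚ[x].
The Jordan structure of A has elementary divisors (x + 2), (x + 2), (x + 2), (x + 2), (x + 2). Arranging the block sizes at each eigenvalue in decreasing order and taking row products gives the invariant factors.

Invariant factors (smallest first, each dividing the next): x + 2, x + 2, x + 2, x + 2, x + 2.

Check: the last factor x + 2 is the minimal polynomial, and the product (x + 2)^5 is the characteristic polynomial.

x + 2, x + 2, x + 2, x + 2, x + 2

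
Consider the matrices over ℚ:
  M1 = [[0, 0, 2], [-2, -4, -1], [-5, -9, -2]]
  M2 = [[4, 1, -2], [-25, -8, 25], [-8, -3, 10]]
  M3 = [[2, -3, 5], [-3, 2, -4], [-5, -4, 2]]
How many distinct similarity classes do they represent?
2 classes: {M1}, {M2, M3}

Characteristic polynomials: χ_{M1} = (x + 1)^2(x + 4), χ_{M2} = (x - 2)^3, χ_{M3} = (x - 2)^3.

{M1}: invariant factors (x + 1)^2(x + 4).

{M2, M3}: invariant factors (x - 2)^3.

Matrices are similar if and only if their invariant-factor lists agree; the partition into similarity classes is {M1}, {M2, M3}.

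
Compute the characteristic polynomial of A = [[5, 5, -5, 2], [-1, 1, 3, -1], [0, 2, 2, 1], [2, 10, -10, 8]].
χ_A(x) = (x - 4)^4

xI - A = [[x - 5, -5, 5, -2], [1, x - 1, -3, 1], [0, -2, x - 2, -1], [-2, -10, 10, x - 8]].

Expanding det(xI - A) along the first row:
det(xI - A) = + (x - 5)·det([[x - 1, -3, 1], [-2, x - 2, -1], [-10, 10, x - 8]]) - (-5)·det([[1, -3, 1], [0, x - 2, -1], [-2, 10, x - 8]]) + (5)·det([[1, x - 1, 1], [0, -2, -1], [-2, -10, x - 8]]) - (-2)·det([[1, x - 1, -3], [0, -2, x - 2], [-2, -10, 10]]).

Evaluating gives χ_A(x) = x^4 - 16x^3 + 96x^2 - 256x + 256 = (x - 4)^4.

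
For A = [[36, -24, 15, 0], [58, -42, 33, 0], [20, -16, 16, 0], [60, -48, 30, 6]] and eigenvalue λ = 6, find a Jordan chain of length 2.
We seek v_1 ∈ ker((A - 6I)^2) \ ker(A - 6I), then set v_{i+1} = (A - 6I) v_i.

One such chain is v_1 = [[1, 2, 1, 2]]^T, v_2 = [[-3, -5, -2, -6]]^T. Check: (A - 6I) v_2 = [[0, 0, 0, 0]]^T = 0.

v_1 = [[1, 2, 1, 2]]^T, v_2 = [[-3, -5, -2, -6]]^T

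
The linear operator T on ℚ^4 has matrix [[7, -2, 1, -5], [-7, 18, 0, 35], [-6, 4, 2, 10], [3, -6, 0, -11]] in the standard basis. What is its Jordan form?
J = [[4, 1, 0, 0], [0, 4, 1, 0], [0, 0, 4, 0], [0, 0, 0, 4]]

The characteristic polynomial is det(xI - A) = (x - 4)^4, so the eigenvalues are 4 (algebraic multiplicity 4).

For λ = 4: rank(A - 4I) = 2, rank((A - 4I)^2) = 1, rank((A - 4I)^3) = 0. The eigenspace has dimension 4 - 2 = 2, so there are 2 Jordan blocks; the rank sequence gives block sizes [3, 1].

Assembling the blocks gives the Jordan form J above.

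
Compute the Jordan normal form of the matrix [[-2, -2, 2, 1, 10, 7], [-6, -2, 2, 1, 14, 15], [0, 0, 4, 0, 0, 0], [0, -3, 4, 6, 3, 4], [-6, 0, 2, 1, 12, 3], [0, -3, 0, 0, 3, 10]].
The characteristic polynomial is det(xI - A) = (x - 6)^2(x - 4)^4, so the eigenvalues are 4 (algebraic multiplicity 4), 6 (algebraic multiplicity 2).

For λ = 4: rank(A - 4I) = 3, rank((A - 4I)^2) = 2. The eigenspace has dimension 6 - 3 = 3, so there are 3 Jordan blocks; the rank sequence gives block sizes [2, 1, 1].

For λ = 6: rank(A - 6I) = 5, rank((A - 6I)^2) = 4. The eigenspace has dimension 6 - 5 = 1, so there is 1 Jordan block; the rank sequence gives block sizes [2].

Assembling the blocks gives the Jordan form J above.

J = [[4, 1, 0, 0, 0, 0], [0, 4, 0, 0, 0, 0], [0, 0, 4, 0, 0, 0], [0, 0, 0, 4, 0, 0], [0, 0, 0, 0, 6, 1], [0, 0, 0, 0, 0, 6]]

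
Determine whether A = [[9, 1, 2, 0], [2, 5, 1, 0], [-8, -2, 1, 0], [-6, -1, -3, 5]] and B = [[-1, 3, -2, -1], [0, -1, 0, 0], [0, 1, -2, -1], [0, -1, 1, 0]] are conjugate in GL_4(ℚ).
No.

trace(A) = 20 but trace(B) = -4. The trace is a similarity invariant, so A and B are not similar.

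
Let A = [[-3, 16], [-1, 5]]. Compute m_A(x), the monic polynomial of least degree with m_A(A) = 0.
m_A(x) = (x - 1)^2

The characteristic polynomial factors as (x - 1)^2. The minimal polynomial is ∏(x - λ)^{k_λ} where k_λ is the size of the largest Jordan block at λ.

For λ = 1: rank(A - I) = 1, and the largest Jordan block has size 2 (the smallest k with rank((A - I)^k) = rank((A - I)^(k+1))).

So m_A(x) = (x - 1)^2.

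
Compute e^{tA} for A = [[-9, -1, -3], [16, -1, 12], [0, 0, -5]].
e^{tA} = [[(1 - 4*t)*e^{-5*t}, -t*e^{-5*t}, -3*t*e^{-5*t}], [16*t*e^{-5*t}, (4*t + 1)*e^{-5*t}, 12*t*e^{-5*t}], [0, 0, e^{-5*t}]]

A has Jordan form J = [[-5, 1, 0], [0, -5, 0], [0, 0, -5]] with A = PJP^{-1}, so e^{tA} = P e^{tJ} P^{-1}.

For a Jordan block J_k(λ), e^{tJ_k(λ)} = e^{λt} · (I + tN + t^2 N^2/2! + ... + t^{k-1} N^{k-1}/(k-1)!) where N is the nilpotent superdiagonal part.

Assembling the blocks and conjugating back gives the entries of e^{tA} as shown above.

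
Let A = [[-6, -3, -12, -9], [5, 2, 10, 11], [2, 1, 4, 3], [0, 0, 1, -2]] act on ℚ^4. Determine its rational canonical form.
The invariant factors of A (the non-unit diagonal entries of the Smith normal form of xI - A over ℚ[x]) are x(x + 1)(x^2 + x - 3), each dividing the next. The characteristic polynomial is their product, x(x + 1)(x^2 + x - 3).

The rational canonical form is the block-diagonal matrix of companion matrices C(f_i):
R = [[0, 0, 0, 0], [1, 0, 0, 3], [0, 1, 0, 2], [0, 0, 1, -2]].

Note the characteristic polynomial does not split into linear factors over ℚ, so A has no Jordan form over ℚ; the rational canonical form exists over any field.

R = [[0, 0, 0, 0], [1, 0, 0, 3], [0, 1, 0, 2], [0, 0, 1, -2]]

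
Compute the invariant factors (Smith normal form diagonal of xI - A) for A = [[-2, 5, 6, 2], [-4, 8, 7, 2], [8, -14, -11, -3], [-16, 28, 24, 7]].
x^2(x - 1)^2

The Jordan structure of A has elementary divisors x^2, (x - 1)^2. Arranging the block sizes at each eigenvalue in decreasing order and taking row products gives the invariant factors.

Invariant factors (smallest first, each dividing the next): x^2(x - 1)^2.

Check: the last factor x^2(x - 1)^2 is the minimal polynomial, and the product x^2(x - 1)^2 is the characteristic polynomial.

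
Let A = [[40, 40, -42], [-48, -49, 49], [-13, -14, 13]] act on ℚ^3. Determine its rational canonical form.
R = [[0, 0, -30], [1, 0, 17], [0, 1, 4]]

The invariant factors of A (the non-unit diagonal entries of the Smith normal form of xI - A over ℚ[x]) are (x - 6)(x^2 + 2x - 5), each dividing the next. The characteristic polynomial is their product, (x - 6)(x^2 + 2x - 5).

The rational canonical form is the block-diagonal matrix of companion matrices C(f_i):
R = [[0, 0, -30], [1, 0, 17], [0, 1, 4]].

Note the characteristic polynomial does not split into linear factors over ℚ, so A has no Jordan form over ℚ; the rational canonical form exists over any field.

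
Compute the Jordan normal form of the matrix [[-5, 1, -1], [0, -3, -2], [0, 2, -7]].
The characteristic polynomial is det(xI - A) = (x + 5)^3, so the eigenvalues are -5 (algebraic multiplicity 3).

For λ = -5: rank(A + 5I) = 1, rank((A + 5I)^2) = 0. The eigenspace has dimension 3 - 1 = 2, so there are 2 Jordan blocks; the rank sequence gives block sizes [2, 1].

Assembling the blocks gives the Jordan form J above.

J = [[-5, 1, 0], [0, -5, 0], [0, 0, -5]]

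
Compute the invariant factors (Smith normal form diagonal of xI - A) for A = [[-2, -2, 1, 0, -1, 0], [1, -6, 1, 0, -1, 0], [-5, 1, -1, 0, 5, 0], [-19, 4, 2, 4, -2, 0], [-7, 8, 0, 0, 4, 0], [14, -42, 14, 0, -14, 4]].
x - 4, x - 4, (x - 4)(x + 3)^3

The Jordan structure of A has elementary divisors (x + 3)^3, (x - 4), (x - 4), (x - 4). Arranging the block sizes at each eigenvalue in decreasing order and taking row products gives the invariant factors.

Invariant factors (smallest first, each dividing the next): x - 4, x - 4, (x - 4)(x + 3)^3.

Check: the last factor (x - 4)(x + 3)^3 is the minimal polynomial, and the product (x - 4)^3(x + 3)^3 is the characteristic polynomial.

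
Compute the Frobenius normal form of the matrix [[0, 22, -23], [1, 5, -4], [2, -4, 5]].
The invariant factors of A (the non-unit diagonal entries of the Smith normal form of xI - A over ℚ[x]) are (x - 4)(x - 3)^2, each dividing the next. The characteristic polynomial is their product, (x - 4)(x - 3)^2.

The rational canonical form is the block-diagonal matrix of companion matrices C(f_i):
R = [[0, 0, 36], [1, 0, -33], [0, 1, 10]].

R = [[0, 0, 36], [1, 0, -33], [0, 1, 10]]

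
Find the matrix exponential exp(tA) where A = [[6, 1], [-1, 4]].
e^{tA} = [[(t + 1)*e^{5*t}, t*e^{5*t}], [-t*e^{5*t}, (1 - t)*e^{5*t}]]

A has Jordan form J = [[5, 1], [0, 5]] with A = PJP^{-1}, so e^{tA} = P e^{tJ} P^{-1}.

For a Jordan block J_k(λ), e^{tJ_k(λ)} = e^{λt} · (I + tN + t^2 N^2/2! + ... + t^{k-1} N^{k-1}/(k-1)!) where N is the nilpotent superdiagonal part.

Assembling the blocks and conjugating back gives the entries of e^{tA} as shown above.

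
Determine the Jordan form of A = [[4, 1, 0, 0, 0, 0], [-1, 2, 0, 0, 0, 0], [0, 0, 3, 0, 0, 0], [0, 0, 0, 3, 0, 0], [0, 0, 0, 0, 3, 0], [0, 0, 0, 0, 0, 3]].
The characteristic polynomial is det(xI - A) = (x - 3)^6, so the eigenvalues are 3 (algebraic multiplicity 6).

For λ = 3: rank(A - 3I) = 1, rank((A - 3I)^2) = 0. The eigenspace has dimension 6 - 1 = 5, so there are 5 Jordan blocks; the rank sequence gives block sizes [2, 1, 1, 1, 1].

Assembling the blocks gives the Jordan form J above.

J = [[3, 1, 0, 0, 0, 0], [0, 3, 0, 0, 0, 0], [0, 0, 3, 0, 0, 0], [0, 0, 0, 3, 0, 0], [0, 0, 0, 0, 3, 0], [0, 0, 0, 0, 0, 3]]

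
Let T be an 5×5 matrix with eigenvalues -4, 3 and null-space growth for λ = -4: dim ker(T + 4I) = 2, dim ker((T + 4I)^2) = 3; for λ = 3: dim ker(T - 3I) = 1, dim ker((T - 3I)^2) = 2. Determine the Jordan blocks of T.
Jordan blocks: (-4, 2), (-4, 1), (3, 2)

λ = -4: successive nullity increments [2, 1] count blocks of size ≥ k; block sizes are [2, 1].
λ = 3: successive nullity increments [1, 1] count blocks of size ≥ k; block sizes are [2].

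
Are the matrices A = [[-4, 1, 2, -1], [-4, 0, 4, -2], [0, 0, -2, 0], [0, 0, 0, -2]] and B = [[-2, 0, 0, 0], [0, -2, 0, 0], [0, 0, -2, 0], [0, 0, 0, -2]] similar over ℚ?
No.

Both have characteristic polynomial (x + 2)^4, but the minimal polynomial of A is (x + 2)^2 while the minimal polynomial of B is x + 2. The minimal polynomial is a similarity invariant, so A and B are not similar.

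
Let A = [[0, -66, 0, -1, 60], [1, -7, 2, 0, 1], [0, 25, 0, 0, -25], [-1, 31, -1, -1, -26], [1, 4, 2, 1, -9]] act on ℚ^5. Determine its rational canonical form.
R = [[0, -5, 0, 0, 0], [1, -6, 0, 0, 0], [0, 0, 0, 0, -25], [0, 0, 1, 0, -35], [0, 0, 0, 1, -11]]

The invariant factors of A (the non-unit diagonal entries of the Smith normal form of xI - A over ℚ[x]) are (x + 1)(x + 5), (x + 1)(x + 5)^2, each dividing the next. The characteristic polynomial is their product, (x + 1)^2(x + 5)^3.

The rational canonical form is the block-diagonal matrix of companion matrices C(f_i):
R = [[0, -5, 0, 0, 0], [1, -6, 0, 0, 0], [0, 0, 0, 0, -25], [0, 0, 1, 0, -35], [0, 0, 0, 1, -11]].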